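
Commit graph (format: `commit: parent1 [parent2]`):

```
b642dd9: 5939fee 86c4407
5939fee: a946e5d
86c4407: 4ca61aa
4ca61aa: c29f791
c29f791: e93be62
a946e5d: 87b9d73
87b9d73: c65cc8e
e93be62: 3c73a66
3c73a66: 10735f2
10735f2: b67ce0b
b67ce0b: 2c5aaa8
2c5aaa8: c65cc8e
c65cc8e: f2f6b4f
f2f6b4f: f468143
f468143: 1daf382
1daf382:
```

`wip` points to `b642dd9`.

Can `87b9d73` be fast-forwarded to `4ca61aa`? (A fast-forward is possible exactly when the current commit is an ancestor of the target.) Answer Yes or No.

No

A fast-forward from 87b9d73 to 4ca61aa is possible iff 87b9d73 is an ancestor of 4ca61aa.
Ancestors of 4ca61aa: {10735f2, 1daf382, 2c5aaa8, 3c73a66, 4ca61aa, b67ce0b, c29f791, c65cc8e, e93be62, f2f6b4f, f468143}.
87b9d73 is not among them, so fast-forward is not possible.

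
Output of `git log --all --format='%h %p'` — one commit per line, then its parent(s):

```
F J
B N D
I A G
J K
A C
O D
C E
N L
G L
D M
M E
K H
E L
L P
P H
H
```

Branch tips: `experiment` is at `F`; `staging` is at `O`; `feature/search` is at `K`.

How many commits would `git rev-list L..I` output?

Reachable from I: {A, C, E, G, H, I, L, P}.
Reachable from L: {H, L, P}.
In I's history but not L's: {A, C, E, G, I} — 5 commits.

5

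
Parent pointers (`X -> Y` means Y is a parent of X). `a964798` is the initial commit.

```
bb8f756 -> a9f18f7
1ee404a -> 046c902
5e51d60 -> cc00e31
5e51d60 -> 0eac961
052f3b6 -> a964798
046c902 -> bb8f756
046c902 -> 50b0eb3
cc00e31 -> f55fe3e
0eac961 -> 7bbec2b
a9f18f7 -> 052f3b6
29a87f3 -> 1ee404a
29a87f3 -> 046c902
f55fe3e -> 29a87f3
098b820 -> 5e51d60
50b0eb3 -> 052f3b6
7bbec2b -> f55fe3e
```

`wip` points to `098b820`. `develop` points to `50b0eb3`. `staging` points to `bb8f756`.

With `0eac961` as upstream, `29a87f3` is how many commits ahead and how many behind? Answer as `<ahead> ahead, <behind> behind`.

Reachable from 29a87f3: {046c902, 052f3b6, 1ee404a, 29a87f3, 50b0eb3, a964798, a9f18f7, bb8f756}.
Reachable from 0eac961: {046c902, 052f3b6, 0eac961, 1ee404a, 29a87f3, 50b0eb3, 7bbec2b, a964798, a9f18f7, bb8f756, f55fe3e}.
Only in 29a87f3's history (ahead): {} — 0.
Only in 0eac961's history (behind): {0eac961, 7bbec2b, f55fe3e} — 3.

0 ahead, 3 behind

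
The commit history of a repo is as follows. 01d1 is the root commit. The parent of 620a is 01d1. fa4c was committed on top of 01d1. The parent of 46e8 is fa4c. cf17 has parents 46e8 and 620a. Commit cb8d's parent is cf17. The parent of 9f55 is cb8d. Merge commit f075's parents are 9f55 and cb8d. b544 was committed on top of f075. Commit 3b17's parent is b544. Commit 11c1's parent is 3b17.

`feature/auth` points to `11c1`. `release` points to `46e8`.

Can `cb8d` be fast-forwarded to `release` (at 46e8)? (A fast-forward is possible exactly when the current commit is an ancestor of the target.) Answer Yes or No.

No

A fast-forward from cb8d to 46e8 is possible iff cb8d is an ancestor of 46e8.
Ancestors of 46e8: {01d1, 46e8, fa4c}.
cb8d is not among them, so fast-forward is not possible.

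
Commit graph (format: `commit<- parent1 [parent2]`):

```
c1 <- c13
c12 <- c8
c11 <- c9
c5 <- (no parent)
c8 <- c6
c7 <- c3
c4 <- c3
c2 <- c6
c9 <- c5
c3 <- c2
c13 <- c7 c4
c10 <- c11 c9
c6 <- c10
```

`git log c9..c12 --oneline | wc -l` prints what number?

Reachable from c12: {c10, c11, c12, c5, c6, c8, c9}.
Reachable from c9: {c5, c9}.
In c12's history but not c9's: {c10, c11, c12, c6, c8} — 5 commits.

5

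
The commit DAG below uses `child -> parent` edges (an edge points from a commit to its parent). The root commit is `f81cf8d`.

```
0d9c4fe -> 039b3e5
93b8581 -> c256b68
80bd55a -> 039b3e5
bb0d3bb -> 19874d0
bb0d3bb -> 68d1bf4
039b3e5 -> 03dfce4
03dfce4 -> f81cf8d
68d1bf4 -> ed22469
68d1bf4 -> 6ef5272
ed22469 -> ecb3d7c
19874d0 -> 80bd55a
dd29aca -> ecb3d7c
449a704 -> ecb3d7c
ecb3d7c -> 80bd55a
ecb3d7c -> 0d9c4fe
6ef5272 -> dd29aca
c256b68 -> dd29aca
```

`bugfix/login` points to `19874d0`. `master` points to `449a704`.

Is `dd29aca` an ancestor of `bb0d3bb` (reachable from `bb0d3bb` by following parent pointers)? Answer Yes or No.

Yes

Ancestors of bb0d3bb (commits reachable by following parents): {039b3e5, 03dfce4, 0d9c4fe, 19874d0, 68d1bf4, 6ef5272, 80bd55a, bb0d3bb, dd29aca, ecb3d7c, ed22469, f81cf8d}.
dd29aca is in that set, so it is an ancestor of bb0d3bb.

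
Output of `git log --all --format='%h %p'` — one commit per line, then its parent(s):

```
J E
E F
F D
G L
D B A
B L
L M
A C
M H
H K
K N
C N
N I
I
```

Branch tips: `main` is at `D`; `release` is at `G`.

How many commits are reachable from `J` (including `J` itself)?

13

Walking parent pointers from J: reachable set = {A, B, C, D, E, F, H, I, J, K, L, M, N}.
That is 13 commits.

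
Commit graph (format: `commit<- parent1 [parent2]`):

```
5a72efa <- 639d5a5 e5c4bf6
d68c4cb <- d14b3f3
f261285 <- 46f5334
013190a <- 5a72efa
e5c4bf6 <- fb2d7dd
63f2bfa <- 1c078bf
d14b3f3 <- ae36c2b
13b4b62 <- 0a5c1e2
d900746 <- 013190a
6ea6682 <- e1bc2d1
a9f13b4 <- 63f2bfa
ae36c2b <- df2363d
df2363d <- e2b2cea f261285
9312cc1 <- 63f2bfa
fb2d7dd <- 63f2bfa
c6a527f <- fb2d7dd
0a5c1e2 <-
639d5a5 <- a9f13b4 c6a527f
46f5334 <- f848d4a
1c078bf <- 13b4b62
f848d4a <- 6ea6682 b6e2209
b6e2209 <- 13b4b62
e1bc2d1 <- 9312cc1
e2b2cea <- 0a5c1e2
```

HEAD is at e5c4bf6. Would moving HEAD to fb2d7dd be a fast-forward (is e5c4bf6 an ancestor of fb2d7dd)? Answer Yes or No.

No

A fast-forward from e5c4bf6 to fb2d7dd is possible iff e5c4bf6 is an ancestor of fb2d7dd.
Ancestors of fb2d7dd: {0a5c1e2, 13b4b62, 1c078bf, 63f2bfa, fb2d7dd}.
e5c4bf6 is not among them, so fast-forward is not possible.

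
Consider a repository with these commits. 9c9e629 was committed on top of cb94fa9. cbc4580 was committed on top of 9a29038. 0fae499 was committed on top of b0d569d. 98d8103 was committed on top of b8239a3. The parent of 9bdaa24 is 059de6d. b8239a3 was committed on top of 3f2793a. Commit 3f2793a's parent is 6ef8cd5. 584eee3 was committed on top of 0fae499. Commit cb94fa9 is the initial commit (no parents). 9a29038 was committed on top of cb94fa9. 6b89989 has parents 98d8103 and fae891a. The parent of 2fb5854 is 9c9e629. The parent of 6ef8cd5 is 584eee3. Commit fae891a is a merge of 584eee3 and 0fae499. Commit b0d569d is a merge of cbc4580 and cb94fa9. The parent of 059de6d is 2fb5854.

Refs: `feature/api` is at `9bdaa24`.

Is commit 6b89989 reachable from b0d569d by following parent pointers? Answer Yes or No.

No

Ancestors of b0d569d: {9a29038, b0d569d, cb94fa9, cbc4580}.
6b89989 is not in that set, so it is not an ancestor of b0d569d.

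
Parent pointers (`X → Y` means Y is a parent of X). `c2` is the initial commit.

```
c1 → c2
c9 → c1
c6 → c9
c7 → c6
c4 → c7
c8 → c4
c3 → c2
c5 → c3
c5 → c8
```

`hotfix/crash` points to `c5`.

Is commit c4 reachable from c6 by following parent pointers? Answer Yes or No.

No

Ancestors of c6: {c1, c2, c6, c9}.
c4 is not in that set, so it is not an ancestor of c6.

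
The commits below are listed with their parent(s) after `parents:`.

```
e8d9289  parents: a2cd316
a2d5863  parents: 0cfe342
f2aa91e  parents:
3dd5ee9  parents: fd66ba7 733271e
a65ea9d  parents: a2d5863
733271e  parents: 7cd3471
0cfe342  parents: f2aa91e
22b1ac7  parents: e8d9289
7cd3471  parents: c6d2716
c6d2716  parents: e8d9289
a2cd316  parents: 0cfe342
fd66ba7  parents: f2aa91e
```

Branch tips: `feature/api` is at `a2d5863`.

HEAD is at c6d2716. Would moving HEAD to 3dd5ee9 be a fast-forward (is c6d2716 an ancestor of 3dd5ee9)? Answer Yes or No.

A fast-forward from c6d2716 to 3dd5ee9 is possible iff c6d2716 is an ancestor of 3dd5ee9.
Ancestors of 3dd5ee9: {0cfe342, 3dd5ee9, 733271e, 7cd3471, a2cd316, c6d2716, e8d9289, f2aa91e, fd66ba7}.
c6d2716 is among them, so fast-forward is possible.

Yes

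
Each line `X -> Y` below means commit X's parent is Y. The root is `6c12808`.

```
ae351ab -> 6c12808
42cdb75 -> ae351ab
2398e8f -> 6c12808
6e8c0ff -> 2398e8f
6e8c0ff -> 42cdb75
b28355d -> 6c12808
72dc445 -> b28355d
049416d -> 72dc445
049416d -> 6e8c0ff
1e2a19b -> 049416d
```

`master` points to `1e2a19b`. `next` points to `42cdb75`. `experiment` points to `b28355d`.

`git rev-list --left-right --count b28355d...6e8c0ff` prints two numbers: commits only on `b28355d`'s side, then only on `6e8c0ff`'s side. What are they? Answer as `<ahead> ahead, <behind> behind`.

Reachable from b28355d: {6c12808, b28355d}.
Reachable from 6e8c0ff: {2398e8f, 42cdb75, 6c12808, 6e8c0ff, ae351ab}.
Only in b28355d's history (ahead): {b28355d} — 1.
Only in 6e8c0ff's history (behind): {2398e8f, 42cdb75, 6e8c0ff, ae351ab} — 4.

1 ahead, 4 behind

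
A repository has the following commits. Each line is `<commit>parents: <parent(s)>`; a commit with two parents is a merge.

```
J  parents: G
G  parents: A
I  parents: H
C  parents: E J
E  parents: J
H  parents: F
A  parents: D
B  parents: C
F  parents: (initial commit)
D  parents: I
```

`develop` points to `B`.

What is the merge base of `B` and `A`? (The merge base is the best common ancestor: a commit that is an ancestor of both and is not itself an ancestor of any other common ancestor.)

A

Ancestors of B: {A, B, C, D, E, F, G, H, I, J}.
Ancestors of A: {A, D, F, H, I}.
Common ancestors: {A, D, F, H, I}.
Among these, A is not an ancestor of any other common ancestor — it is the merge base.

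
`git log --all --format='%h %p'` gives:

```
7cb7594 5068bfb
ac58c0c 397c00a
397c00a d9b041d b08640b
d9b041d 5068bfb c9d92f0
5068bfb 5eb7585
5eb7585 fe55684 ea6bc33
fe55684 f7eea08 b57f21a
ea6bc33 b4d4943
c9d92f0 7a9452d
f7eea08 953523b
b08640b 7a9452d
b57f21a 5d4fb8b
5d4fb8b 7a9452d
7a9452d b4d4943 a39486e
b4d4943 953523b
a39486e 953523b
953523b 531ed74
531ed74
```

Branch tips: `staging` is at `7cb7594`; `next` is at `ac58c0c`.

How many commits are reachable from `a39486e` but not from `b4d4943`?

Reachable from a39486e: {531ed74, 953523b, a39486e}.
Reachable from b4d4943: {531ed74, 953523b, b4d4943}.
In a39486e's history but not b4d4943's: {a39486e} — 1 commit.

1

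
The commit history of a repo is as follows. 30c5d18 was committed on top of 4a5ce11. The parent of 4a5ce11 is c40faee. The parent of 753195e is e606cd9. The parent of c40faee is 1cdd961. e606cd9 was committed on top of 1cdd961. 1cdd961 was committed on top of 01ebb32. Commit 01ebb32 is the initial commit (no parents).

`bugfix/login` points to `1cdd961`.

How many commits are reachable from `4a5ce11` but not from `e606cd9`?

2

Reachable from 4a5ce11: {01ebb32, 1cdd961, 4a5ce11, c40faee}.
Reachable from e606cd9: {01ebb32, 1cdd961, e606cd9}.
In 4a5ce11's history but not e606cd9's: {4a5ce11, c40faee} — 2 commits.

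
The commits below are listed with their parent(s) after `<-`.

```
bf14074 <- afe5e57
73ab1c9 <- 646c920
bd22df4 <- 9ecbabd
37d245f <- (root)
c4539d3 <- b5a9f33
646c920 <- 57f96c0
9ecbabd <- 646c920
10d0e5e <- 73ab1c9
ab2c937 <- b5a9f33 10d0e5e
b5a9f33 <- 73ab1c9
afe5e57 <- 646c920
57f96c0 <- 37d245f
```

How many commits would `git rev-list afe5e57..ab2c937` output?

4

Reachable from ab2c937: {10d0e5e, 37d245f, 57f96c0, 646c920, 73ab1c9, ab2c937, b5a9f33}.
Reachable from afe5e57: {37d245f, 57f96c0, 646c920, afe5e57}.
In ab2c937's history but not afe5e57's: {10d0e5e, 73ab1c9, ab2c937, b5a9f33} — 4 commits.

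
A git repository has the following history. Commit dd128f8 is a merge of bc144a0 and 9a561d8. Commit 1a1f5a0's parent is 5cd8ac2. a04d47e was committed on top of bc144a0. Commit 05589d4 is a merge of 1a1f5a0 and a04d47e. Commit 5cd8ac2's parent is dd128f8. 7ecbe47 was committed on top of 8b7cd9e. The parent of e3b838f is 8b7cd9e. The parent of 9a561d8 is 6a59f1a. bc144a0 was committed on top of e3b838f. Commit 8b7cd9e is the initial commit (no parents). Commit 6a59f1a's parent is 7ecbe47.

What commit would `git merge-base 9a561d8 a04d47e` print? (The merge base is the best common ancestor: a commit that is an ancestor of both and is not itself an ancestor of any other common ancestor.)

Ancestors of 9a561d8: {6a59f1a, 7ecbe47, 8b7cd9e, 9a561d8}.
Ancestors of a04d47e: {8b7cd9e, a04d47e, bc144a0, e3b838f}.
Common ancestors: {8b7cd9e}.
The only common ancestor is 8b7cd9e, so it is the merge base.

8b7cd9e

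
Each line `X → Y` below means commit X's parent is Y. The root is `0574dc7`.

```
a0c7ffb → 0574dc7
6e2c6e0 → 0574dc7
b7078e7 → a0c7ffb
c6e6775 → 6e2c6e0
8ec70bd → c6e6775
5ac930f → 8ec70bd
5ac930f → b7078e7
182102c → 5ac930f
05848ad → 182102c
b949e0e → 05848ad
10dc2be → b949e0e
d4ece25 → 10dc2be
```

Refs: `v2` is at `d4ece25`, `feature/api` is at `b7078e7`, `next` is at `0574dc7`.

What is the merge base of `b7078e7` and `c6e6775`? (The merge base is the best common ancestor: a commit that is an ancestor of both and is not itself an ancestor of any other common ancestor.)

Ancestors of b7078e7: {0574dc7, a0c7ffb, b7078e7}.
Ancestors of c6e6775: {0574dc7, 6e2c6e0, c6e6775}.
Common ancestors: {0574dc7}.
The only common ancestor is 0574dc7, so it is the merge base.

0574dc7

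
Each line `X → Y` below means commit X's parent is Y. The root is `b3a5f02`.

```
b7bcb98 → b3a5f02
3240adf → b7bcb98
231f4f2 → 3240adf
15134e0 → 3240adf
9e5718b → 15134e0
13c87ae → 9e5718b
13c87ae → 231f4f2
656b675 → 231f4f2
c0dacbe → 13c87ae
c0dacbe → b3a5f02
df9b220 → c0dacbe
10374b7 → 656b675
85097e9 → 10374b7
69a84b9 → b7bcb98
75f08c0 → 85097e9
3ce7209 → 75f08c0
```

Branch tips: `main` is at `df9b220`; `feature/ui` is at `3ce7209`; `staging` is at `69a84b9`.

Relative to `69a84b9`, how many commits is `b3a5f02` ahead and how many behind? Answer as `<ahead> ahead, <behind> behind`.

0 ahead, 2 behind

Reachable from b3a5f02: {b3a5f02}.
Reachable from 69a84b9: {69a84b9, b3a5f02, b7bcb98}.
Only in b3a5f02's history (ahead): {} — 0.
Only in 69a84b9's history (behind): {69a84b9, b7bcb98} — 2.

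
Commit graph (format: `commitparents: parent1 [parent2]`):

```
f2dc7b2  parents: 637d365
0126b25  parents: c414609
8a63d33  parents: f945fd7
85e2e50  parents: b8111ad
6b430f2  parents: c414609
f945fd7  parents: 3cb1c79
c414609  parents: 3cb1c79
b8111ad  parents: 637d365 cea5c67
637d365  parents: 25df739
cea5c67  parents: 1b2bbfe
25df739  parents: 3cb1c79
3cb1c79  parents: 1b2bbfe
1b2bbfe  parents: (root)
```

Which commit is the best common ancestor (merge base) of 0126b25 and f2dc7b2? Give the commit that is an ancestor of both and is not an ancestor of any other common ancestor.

Ancestors of 0126b25: {0126b25, 1b2bbfe, 3cb1c79, c414609}.
Ancestors of f2dc7b2: {1b2bbfe, 25df739, 3cb1c79, 637d365, f2dc7b2}.
Common ancestors: {1b2bbfe, 3cb1c79}.
Among these, 3cb1c79 is not an ancestor of any other common ancestor — it is the merge base.

3cb1c79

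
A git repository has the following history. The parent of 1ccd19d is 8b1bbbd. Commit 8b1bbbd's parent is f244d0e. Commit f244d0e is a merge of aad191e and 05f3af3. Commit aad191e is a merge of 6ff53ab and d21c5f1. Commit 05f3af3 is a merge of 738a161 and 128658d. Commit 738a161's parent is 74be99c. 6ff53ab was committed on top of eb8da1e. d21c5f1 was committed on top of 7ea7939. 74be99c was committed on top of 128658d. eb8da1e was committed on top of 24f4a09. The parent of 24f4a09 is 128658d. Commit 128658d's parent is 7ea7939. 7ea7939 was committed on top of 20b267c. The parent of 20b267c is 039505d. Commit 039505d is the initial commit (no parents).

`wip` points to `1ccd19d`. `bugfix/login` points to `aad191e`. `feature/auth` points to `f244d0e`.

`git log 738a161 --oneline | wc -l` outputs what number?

Walking parent pointers from 738a161: reachable set = {039505d, 128658d, 20b267c, 738a161, 74be99c, 7ea7939}.
That is 6 commits.

6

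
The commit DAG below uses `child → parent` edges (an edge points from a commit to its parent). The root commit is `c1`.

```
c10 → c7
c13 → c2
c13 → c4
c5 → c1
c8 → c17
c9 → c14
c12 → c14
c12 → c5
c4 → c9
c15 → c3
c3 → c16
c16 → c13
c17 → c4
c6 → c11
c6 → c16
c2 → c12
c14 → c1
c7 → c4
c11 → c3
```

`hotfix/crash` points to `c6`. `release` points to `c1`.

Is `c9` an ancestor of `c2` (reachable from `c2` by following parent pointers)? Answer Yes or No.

Ancestors of c2: {c1, c12, c14, c2, c5}.
c9 is not in that set, so it is not an ancestor of c2.

No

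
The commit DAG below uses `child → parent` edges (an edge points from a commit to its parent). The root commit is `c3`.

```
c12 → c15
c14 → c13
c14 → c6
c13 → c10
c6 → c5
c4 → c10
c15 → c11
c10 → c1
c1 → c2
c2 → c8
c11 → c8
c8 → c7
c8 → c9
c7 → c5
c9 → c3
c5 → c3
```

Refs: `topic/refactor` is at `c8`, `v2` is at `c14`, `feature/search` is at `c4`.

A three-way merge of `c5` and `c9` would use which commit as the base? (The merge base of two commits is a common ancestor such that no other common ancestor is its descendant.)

Ancestors of c5: {c3, c5}.
Ancestors of c9: {c3, c9}.
Common ancestors: {c3}.
The only common ancestor is c3, so it is the merge base.

c3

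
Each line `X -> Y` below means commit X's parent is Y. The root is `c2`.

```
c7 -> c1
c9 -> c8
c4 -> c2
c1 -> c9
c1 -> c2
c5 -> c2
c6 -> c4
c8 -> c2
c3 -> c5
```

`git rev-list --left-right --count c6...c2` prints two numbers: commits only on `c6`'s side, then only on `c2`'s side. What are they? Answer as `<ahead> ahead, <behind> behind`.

2 ahead, 0 behind

Reachable from c6: {c2, c4, c6}.
Reachable from c2: {c2}.
Only in c6's history (ahead): {c4, c6} — 2.
Only in c2's history (behind): {} — 0.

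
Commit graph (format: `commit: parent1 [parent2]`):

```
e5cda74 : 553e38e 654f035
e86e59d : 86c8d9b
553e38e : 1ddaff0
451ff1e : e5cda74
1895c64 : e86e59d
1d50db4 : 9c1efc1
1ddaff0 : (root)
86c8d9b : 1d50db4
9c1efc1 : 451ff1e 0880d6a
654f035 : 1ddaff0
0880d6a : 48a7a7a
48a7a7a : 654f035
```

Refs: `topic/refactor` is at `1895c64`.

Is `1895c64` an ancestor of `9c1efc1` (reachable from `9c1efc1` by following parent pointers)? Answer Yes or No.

Ancestors of 9c1efc1: {0880d6a, 1ddaff0, 451ff1e, 48a7a7a, 553e38e, 654f035, 9c1efc1, e5cda74}.
1895c64 is not in that set, so it is not an ancestor of 9c1efc1.

No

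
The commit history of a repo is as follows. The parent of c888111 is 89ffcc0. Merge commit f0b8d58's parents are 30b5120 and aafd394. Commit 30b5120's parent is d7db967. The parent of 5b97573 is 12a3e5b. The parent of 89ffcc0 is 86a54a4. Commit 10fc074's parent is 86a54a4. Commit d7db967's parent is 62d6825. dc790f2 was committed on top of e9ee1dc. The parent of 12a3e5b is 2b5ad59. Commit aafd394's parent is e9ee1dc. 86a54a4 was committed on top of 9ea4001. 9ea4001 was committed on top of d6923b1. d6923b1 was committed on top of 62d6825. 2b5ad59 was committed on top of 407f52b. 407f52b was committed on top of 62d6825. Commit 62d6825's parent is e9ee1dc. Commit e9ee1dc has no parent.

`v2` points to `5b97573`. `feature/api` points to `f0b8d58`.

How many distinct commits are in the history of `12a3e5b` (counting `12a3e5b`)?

5

Walking parent pointers from 12a3e5b: reachable set = {12a3e5b, 2b5ad59, 407f52b, 62d6825, e9ee1dc}.
That is 5 commits.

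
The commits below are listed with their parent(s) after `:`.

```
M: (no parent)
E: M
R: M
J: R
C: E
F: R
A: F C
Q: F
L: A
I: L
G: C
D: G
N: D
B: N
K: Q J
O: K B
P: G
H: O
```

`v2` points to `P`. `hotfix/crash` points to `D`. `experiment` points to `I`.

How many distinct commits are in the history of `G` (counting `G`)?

4

Walking parent pointers from G: reachable set = {C, E, G, M}.
That is 4 commits.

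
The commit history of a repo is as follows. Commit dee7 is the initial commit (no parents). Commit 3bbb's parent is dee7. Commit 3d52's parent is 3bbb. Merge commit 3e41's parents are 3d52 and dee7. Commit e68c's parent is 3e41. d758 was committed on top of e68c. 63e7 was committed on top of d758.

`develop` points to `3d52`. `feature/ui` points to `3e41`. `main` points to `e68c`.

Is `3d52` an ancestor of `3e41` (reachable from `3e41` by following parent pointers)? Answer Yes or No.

Ancestors of 3e41 (commits reachable by following parents): {3bbb, 3d52, 3e41, dee7}.
3d52 is in that set, so it is an ancestor of 3e41.

Yes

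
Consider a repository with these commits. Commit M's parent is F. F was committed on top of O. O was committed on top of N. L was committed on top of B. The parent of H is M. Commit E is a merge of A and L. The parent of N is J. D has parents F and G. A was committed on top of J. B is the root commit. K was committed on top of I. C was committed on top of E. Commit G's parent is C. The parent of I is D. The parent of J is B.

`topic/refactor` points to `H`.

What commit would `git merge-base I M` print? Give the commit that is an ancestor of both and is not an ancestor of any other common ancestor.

Ancestors of I: {A, B, C, D, E, F, G, I, J, L, N, O}.
Ancestors of M: {B, F, J, M, N, O}.
Common ancestors: {B, F, J, N, O}.
Among these, F is not an ancestor of any other common ancestor — it is the merge base.

F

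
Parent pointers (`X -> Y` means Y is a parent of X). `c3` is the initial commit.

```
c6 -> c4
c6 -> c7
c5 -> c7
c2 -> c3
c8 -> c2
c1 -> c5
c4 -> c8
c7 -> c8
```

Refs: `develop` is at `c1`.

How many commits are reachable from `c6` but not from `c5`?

2

Reachable from c6: {c2, c3, c4, c6, c7, c8}.
Reachable from c5: {c2, c3, c5, c7, c8}.
In c6's history but not c5's: {c4, c6} — 2 commits.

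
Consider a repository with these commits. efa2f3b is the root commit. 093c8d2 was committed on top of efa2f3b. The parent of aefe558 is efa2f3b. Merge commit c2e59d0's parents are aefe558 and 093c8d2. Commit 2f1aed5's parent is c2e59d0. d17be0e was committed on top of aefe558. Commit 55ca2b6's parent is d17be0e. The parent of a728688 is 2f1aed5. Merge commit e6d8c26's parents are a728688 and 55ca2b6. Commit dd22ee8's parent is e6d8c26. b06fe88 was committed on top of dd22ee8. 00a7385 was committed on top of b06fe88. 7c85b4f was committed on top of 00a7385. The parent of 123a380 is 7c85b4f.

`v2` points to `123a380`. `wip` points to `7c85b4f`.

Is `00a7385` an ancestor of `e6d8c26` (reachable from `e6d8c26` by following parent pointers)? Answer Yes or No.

No

Ancestors of e6d8c26: {093c8d2, 2f1aed5, 55ca2b6, a728688, aefe558, c2e59d0, d17be0e, e6d8c26, efa2f3b}.
00a7385 is not in that set, so it is not an ancestor of e6d8c26.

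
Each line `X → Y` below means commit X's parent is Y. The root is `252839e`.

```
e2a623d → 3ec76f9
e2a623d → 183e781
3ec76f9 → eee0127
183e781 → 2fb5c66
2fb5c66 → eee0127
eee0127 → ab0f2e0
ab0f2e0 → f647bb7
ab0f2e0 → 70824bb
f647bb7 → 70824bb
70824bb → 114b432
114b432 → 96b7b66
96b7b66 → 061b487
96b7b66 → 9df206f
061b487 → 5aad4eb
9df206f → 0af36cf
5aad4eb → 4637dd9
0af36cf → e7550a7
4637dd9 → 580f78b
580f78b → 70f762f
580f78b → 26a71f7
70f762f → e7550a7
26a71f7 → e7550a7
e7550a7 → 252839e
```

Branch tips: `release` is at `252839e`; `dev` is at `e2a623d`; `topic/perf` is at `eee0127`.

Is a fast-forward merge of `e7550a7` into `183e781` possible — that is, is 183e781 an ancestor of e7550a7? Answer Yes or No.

No

A fast-forward from 183e781 to e7550a7 is possible iff 183e781 is an ancestor of e7550a7.
Ancestors of e7550a7: {252839e, e7550a7}.
183e781 is not among them, so fast-forward is not possible.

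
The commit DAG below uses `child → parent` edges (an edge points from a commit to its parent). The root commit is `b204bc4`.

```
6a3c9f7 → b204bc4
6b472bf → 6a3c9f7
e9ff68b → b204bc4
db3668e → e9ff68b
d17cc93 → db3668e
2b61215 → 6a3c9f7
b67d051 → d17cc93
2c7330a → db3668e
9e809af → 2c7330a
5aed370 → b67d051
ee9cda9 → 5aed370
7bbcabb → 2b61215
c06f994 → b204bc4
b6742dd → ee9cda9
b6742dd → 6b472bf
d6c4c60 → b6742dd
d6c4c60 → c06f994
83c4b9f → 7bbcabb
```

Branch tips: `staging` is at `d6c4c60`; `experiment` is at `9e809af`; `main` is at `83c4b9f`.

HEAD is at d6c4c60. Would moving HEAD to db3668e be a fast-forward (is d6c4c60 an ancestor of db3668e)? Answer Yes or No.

A fast-forward from d6c4c60 to db3668e is possible iff d6c4c60 is an ancestor of db3668e.
Ancestors of db3668e: {b204bc4, db3668e, e9ff68b}.
d6c4c60 is not among them, so fast-forward is not possible.

No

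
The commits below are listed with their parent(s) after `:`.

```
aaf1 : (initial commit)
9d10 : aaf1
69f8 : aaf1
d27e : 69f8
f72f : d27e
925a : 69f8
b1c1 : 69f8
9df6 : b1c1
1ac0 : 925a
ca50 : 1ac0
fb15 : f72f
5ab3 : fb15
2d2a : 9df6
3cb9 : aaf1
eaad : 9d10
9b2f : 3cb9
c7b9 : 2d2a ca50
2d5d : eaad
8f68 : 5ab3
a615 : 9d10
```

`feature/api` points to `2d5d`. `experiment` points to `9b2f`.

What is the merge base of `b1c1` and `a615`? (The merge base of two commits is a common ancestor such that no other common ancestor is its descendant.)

Ancestors of b1c1: {69f8, aaf1, b1c1}.
Ancestors of a615: {9d10, a615, aaf1}.
Common ancestors: {aaf1}.
The only common ancestor is aaf1, so it is the merge base.

aaf1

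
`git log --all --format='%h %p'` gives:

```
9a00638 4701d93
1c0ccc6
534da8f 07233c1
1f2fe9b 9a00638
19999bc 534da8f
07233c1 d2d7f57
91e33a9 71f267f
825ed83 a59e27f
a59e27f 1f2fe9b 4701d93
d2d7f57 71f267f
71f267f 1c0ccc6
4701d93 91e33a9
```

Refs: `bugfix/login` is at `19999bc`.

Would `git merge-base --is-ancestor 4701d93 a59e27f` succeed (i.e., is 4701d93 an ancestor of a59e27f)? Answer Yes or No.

Yes

Ancestors of a59e27f (commits reachable by following parents): {1c0ccc6, 1f2fe9b, 4701d93, 71f267f, 91e33a9, 9a00638, a59e27f}.
4701d93 is in that set, so it is an ancestor of a59e27f.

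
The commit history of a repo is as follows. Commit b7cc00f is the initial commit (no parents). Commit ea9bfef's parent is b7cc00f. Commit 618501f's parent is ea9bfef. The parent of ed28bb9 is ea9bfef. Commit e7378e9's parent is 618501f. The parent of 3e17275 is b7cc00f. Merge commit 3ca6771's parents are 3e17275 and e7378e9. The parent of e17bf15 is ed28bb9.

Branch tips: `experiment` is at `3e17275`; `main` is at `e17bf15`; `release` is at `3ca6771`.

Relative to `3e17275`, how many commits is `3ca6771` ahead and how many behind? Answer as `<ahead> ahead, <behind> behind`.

Reachable from 3ca6771: {3ca6771, 3e17275, 618501f, b7cc00f, e7378e9, ea9bfef}.
Reachable from 3e17275: {3e17275, b7cc00f}.
Only in 3ca6771's history (ahead): {3ca6771, 618501f, e7378e9, ea9bfef} — 4.
Only in 3e17275's history (behind): {} — 0.

4 ahead, 0 behind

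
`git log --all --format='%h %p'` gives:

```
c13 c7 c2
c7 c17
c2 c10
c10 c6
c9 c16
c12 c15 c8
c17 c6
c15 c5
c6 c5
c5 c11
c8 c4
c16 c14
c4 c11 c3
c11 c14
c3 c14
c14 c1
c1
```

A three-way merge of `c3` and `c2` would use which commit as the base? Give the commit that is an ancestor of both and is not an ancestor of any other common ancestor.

c14

Ancestors of c3: {c1, c14, c3}.
Ancestors of c2: {c1, c10, c11, c14, c2, c5, c6}.
Common ancestors: {c1, c14}.
Among these, c14 is not an ancestor of any other common ancestor — it is the merge base.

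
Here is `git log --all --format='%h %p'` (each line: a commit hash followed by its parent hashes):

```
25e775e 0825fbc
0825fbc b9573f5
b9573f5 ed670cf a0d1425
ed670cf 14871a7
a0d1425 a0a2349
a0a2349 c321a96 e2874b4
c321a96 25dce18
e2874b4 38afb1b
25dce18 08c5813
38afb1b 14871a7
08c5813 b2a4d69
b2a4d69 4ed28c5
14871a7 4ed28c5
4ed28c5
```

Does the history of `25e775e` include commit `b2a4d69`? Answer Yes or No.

Ancestors of 25e775e (commits reachable by following parents): {0825fbc, 08c5813, 14871a7, 25dce18, 25e775e, 38afb1b, 4ed28c5, a0a2349, a0d1425, b2a4d69, b9573f5, c321a96, e2874b4, ed670cf}.
b2a4d69 is in that set, so it is an ancestor of 25e775e.

Yes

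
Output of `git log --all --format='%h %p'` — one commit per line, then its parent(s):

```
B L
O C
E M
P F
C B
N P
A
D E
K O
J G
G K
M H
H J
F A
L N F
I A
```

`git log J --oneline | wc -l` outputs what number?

11

Walking parent pointers from J: reachable set = {A, B, C, F, G, J, K, L, N, O, P}.
That is 11 commits.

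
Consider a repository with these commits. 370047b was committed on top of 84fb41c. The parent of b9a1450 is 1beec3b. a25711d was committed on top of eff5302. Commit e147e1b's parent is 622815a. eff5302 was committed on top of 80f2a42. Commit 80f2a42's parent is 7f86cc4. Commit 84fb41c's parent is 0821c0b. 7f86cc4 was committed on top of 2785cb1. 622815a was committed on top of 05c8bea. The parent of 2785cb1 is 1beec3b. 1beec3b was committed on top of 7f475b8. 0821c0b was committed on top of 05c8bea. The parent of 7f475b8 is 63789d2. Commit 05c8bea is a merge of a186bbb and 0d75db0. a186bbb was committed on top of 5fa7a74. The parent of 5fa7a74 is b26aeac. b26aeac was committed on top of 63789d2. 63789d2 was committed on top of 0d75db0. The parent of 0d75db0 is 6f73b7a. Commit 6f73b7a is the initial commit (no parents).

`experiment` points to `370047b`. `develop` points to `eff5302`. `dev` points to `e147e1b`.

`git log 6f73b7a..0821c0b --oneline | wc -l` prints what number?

Reachable from 0821c0b: {05c8bea, 0821c0b, 0d75db0, 5fa7a74, 63789d2, 6f73b7a, a186bbb, b26aeac}.
Reachable from 6f73b7a: {6f73b7a}.
In 0821c0b's history but not 6f73b7a's: {05c8bea, 0821c0b, 0d75db0, 5fa7a74, 63789d2, a186bbb, b26aeac} — 7 commits.

7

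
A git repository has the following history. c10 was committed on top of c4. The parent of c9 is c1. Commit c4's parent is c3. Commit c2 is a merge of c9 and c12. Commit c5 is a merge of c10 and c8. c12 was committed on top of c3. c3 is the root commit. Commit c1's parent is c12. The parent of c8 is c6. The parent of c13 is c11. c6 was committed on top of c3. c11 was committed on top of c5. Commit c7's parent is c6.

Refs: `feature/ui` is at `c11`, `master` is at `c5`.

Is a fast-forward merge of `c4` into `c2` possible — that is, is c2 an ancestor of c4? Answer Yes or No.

No

A fast-forward from c2 to c4 is possible iff c2 is an ancestor of c4.
Ancestors of c4: {c3, c4}.
c2 is not among them, so fast-forward is not possible.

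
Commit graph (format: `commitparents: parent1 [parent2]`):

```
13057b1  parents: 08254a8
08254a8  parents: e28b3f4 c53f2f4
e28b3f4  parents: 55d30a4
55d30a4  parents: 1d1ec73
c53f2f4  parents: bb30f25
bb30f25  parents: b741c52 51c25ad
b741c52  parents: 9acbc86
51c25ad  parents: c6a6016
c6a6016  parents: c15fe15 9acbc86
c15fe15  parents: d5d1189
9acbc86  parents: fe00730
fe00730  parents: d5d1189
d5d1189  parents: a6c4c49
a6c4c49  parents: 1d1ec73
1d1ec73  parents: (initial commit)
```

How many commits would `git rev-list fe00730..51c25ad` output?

Reachable from 51c25ad: {1d1ec73, 51c25ad, 9acbc86, a6c4c49, c15fe15, c6a6016, d5d1189, fe00730}.
Reachable from fe00730: {1d1ec73, a6c4c49, d5d1189, fe00730}.
In 51c25ad's history but not fe00730's: {51c25ad, 9acbc86, c15fe15, c6a6016} — 4 commits.

4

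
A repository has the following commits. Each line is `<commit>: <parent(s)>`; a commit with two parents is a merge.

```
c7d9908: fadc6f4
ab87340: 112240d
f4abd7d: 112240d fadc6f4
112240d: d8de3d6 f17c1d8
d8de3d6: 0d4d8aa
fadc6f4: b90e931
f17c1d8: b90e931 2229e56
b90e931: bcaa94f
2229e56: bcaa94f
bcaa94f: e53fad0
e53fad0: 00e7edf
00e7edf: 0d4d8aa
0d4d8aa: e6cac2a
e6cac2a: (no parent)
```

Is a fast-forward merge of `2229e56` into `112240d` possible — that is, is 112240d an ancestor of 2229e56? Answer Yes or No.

No

A fast-forward from 112240d to 2229e56 is possible iff 112240d is an ancestor of 2229e56.
Ancestors of 2229e56: {00e7edf, 0d4d8aa, 2229e56, bcaa94f, e53fad0, e6cac2a}.
112240d is not among them, so fast-forward is not possible.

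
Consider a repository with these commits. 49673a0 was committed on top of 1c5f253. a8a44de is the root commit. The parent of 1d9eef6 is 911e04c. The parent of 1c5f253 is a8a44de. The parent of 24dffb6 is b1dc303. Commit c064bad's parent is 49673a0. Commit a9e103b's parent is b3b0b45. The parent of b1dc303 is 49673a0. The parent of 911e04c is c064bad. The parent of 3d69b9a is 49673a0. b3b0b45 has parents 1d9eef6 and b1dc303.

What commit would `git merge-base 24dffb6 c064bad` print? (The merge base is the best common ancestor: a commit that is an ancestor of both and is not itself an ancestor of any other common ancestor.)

Ancestors of 24dffb6: {1c5f253, 24dffb6, 49673a0, a8a44de, b1dc303}.
Ancestors of c064bad: {1c5f253, 49673a0, a8a44de, c064bad}.
Common ancestors: {1c5f253, 49673a0, a8a44de}.
Among these, 49673a0 is not an ancestor of any other common ancestor — it is the merge base.

49673a0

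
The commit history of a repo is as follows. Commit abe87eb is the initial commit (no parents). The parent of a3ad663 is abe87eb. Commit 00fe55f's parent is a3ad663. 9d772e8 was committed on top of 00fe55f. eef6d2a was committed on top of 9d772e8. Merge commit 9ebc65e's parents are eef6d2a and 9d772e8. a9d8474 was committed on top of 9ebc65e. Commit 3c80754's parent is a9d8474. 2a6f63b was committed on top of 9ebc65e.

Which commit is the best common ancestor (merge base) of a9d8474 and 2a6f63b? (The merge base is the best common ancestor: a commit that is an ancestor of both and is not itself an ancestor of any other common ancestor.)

Ancestors of a9d8474: {00fe55f, 9d772e8, 9ebc65e, a3ad663, a9d8474, abe87eb, eef6d2a}.
Ancestors of 2a6f63b: {00fe55f, 2a6f63b, 9d772e8, 9ebc65e, a3ad663, abe87eb, eef6d2a}.
Common ancestors: {00fe55f, 9d772e8, 9ebc65e, a3ad663, abe87eb, eef6d2a}.
Among these, 9ebc65e is not an ancestor of any other common ancestor — it is the merge base.

9ebc65e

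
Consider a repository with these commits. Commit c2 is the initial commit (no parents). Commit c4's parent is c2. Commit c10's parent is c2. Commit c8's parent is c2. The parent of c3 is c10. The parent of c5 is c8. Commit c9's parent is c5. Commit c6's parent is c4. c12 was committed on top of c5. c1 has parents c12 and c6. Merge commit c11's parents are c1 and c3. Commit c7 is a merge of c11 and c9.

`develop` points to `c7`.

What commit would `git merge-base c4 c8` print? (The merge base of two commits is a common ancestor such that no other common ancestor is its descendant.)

Ancestors of c4: {c2, c4}.
Ancestors of c8: {c2, c8}.
Common ancestors: {c2}.
The only common ancestor is c2, so it is the merge base.

c2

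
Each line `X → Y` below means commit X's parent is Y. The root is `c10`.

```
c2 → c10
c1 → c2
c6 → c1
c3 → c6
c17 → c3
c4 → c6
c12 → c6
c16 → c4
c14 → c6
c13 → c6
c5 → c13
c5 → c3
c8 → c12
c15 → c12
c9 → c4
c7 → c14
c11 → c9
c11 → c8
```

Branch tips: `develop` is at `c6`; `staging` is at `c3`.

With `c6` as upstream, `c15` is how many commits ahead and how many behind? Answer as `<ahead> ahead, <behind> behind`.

2 ahead, 0 behind

Reachable from c15: {c1, c10, c12, c15, c2, c6}.
Reachable from c6: {c1, c10, c2, c6}.
Only in c15's history (ahead): {c12, c15} — 2.
Only in c6's history (behind): {} — 0.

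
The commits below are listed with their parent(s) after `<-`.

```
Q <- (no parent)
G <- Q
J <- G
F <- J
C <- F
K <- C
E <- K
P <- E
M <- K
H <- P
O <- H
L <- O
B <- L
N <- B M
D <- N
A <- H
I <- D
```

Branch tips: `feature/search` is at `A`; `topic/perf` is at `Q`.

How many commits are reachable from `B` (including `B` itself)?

12

Walking parent pointers from B: reachable set = {B, C, E, F, G, H, J, K, L, O, P, Q}.
That is 12 commits.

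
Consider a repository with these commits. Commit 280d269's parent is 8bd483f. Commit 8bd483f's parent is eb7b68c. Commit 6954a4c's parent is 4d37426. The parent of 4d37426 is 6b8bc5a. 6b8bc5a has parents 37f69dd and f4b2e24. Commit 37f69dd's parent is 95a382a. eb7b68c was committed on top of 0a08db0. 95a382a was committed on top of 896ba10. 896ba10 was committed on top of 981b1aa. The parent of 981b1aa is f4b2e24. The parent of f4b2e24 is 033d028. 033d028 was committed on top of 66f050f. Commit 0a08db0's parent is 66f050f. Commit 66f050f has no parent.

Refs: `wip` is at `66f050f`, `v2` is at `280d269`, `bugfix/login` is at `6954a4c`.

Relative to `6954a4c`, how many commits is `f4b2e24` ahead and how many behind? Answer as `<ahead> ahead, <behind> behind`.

0 ahead, 7 behind

Reachable from f4b2e24: {033d028, 66f050f, f4b2e24}.
Reachable from 6954a4c: {033d028, 37f69dd, 4d37426, 66f050f, 6954a4c, 6b8bc5a, 896ba10, 95a382a, 981b1aa, f4b2e24}.
Only in f4b2e24's history (ahead): {} — 0.
Only in 6954a4c's history (behind): {37f69dd, 4d37426, 6954a4c, 6b8bc5a, 896ba10, 95a382a, 981b1aa} — 7.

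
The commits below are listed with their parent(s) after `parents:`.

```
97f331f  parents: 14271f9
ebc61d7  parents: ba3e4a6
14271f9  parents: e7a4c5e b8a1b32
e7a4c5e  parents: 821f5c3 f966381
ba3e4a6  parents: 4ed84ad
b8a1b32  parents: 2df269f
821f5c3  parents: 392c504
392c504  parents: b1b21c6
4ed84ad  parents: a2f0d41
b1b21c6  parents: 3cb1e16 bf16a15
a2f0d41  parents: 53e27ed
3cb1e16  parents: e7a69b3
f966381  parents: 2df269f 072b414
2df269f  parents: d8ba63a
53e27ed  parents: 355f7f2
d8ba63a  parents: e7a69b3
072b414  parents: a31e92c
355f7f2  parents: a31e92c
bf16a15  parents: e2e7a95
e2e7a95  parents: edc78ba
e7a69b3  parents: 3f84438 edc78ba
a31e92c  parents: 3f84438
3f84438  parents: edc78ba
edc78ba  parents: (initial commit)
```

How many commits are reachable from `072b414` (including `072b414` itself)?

4

Walking parent pointers from 072b414: reachable set = {072b414, 3f84438, a31e92c, edc78ba}.
That is 4 commits.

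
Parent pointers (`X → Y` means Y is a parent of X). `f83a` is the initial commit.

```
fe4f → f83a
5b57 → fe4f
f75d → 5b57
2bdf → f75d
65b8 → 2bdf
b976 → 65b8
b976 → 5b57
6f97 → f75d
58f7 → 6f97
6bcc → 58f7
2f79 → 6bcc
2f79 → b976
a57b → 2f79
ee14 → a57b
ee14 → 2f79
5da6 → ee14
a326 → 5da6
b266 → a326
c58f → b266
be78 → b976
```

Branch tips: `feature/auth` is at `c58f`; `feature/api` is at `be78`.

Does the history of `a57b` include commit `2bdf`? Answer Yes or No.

Yes

Ancestors of a57b (commits reachable by following parents): {2bdf, 2f79, 58f7, 5b57, 65b8, 6bcc, 6f97, a57b, b976, f75d, f83a, fe4f}.
2bdf is in that set, so it is an ancestor of a57b.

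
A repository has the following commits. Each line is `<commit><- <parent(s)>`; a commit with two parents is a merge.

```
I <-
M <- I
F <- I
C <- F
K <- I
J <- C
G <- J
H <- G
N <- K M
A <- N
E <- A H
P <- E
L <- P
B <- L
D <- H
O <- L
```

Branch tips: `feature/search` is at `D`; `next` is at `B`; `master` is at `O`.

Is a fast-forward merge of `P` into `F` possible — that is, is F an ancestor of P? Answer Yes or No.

A fast-forward from F to P is possible iff F is an ancestor of P.
Ancestors of P: {A, C, E, F, G, H, I, J, K, M, N, P}.
F is among them, so fast-forward is possible.

Yes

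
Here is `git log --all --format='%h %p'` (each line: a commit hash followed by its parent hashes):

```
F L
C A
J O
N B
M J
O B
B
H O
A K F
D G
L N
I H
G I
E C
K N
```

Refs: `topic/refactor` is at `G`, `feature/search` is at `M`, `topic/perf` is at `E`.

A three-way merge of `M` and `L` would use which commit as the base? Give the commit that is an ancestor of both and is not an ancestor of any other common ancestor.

B

Ancestors of M: {B, J, M, O}.
Ancestors of L: {B, L, N}.
Common ancestors: {B}.
The only common ancestor is B, so it is the merge base.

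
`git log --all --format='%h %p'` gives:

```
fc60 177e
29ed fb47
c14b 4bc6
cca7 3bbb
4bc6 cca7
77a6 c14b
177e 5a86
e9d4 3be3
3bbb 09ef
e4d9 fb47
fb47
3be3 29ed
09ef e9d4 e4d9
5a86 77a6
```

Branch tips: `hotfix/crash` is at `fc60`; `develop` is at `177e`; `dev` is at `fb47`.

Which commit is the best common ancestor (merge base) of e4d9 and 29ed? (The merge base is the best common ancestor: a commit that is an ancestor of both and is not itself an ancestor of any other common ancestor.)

fb47

Ancestors of e4d9: {e4d9, fb47}.
Ancestors of 29ed: {29ed, fb47}.
Common ancestors: {fb47}.
The only common ancestor is fb47, so it is the merge base.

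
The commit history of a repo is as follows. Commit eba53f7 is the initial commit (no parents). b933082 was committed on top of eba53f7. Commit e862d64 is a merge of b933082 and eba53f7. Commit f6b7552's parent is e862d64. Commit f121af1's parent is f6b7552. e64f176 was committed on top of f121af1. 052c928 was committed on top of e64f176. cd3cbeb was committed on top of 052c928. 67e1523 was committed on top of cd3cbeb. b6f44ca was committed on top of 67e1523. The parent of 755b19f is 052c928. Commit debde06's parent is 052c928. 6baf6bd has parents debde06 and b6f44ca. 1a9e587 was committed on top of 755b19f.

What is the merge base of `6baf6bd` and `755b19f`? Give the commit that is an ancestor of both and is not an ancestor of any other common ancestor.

Ancestors of 6baf6bd: {052c928, 67e1523, 6baf6bd, b6f44ca, b933082, cd3cbeb, debde06, e64f176, e862d64, eba53f7, f121af1, f6b7552}.
Ancestors of 755b19f: {052c928, 755b19f, b933082, e64f176, e862d64, eba53f7, f121af1, f6b7552}.
Common ancestors: {052c928, b933082, e64f176, e862d64, eba53f7, f121af1, f6b7552}.
Among these, 052c928 is not an ancestor of any other common ancestor — it is the merge base.

052c928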